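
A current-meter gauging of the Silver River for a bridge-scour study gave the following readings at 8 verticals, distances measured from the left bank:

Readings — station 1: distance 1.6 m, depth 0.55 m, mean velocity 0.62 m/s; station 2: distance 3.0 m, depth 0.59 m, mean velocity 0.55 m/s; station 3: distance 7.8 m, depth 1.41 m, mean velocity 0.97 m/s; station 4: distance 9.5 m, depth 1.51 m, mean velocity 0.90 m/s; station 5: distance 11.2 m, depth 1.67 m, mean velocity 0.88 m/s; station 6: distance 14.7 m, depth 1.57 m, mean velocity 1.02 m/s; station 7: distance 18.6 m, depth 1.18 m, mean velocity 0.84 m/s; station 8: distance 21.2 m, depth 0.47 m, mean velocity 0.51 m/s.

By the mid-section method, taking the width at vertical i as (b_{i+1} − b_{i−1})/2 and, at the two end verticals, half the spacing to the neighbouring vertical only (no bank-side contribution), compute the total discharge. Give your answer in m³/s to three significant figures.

w_1 = (3.0 − 1.6)/2 = 0.7 m; q_1 = 0.62 × 0.55 × 0.7 = 0.2387 m³/s
w_2 = (7.8 − 1.6)/2 = 3.1 m; q_2 = 0.55 × 0.59 × 3.1 = 1.006 m³/s
w_3 = (9.5 − 3.0)/2 = 3.25 m; q_3 = 0.97 × 1.41 × 3.25 = 4.445 m³/s
w_4 = (11.2 − 7.8)/2 = 1.7 m; q_4 = 0.90 × 1.51 × 1.7 = 2.310 m³/s
w_5 = (14.7 − 9.5)/2 = 2.6 m; q_5 = 0.88 × 1.67 × 2.6 = 3.821 m³/s
w_6 = (18.6 − 11.2)/2 = 3.7 m; q_6 = 1.02 × 1.57 × 3.7 = 5.925 m³/s
w_7 = (21.2 − 14.7)/2 = 3.25 m; q_7 = 0.84 × 1.18 × 3.25 = 3.221 m³/s
w_8 = (21.2 − 18.6)/2 = 1.3 m; q_8 = 0.51 × 0.47 × 1.3 = 0.3116 m³/s
Q = Σ qᵢ = 21.28 m³/s

21.3 m³/s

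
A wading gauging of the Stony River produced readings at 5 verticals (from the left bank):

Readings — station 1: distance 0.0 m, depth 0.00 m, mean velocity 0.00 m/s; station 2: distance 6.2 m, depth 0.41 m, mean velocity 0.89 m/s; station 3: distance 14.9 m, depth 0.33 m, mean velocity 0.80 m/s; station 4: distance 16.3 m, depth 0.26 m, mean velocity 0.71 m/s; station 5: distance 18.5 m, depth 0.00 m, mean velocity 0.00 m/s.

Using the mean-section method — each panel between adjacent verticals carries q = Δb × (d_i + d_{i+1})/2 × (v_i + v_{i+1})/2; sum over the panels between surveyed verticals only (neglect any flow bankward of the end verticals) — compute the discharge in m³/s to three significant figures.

Panel 1-2: Δb = 6.2 m, d̄ = (0.00+0.41)/2 = 0.205, v̄ = (0.00+0.89)/2 = 0.445 → q = 6.2×0.205×0.445 = 0.5656 m³/s
Panel 2-3: Δb = 8.7 m, d̄ = (0.41+0.33)/2 = 0.37, v̄ = (0.89+0.80)/2 = 0.845 → q = 8.7×0.37×0.845 = 2.720 m³/s
Panel 3-4: Δb = 1.4 m, d̄ = (0.33+0.26)/2 = 0.295, v̄ = (0.80+0.71)/2 = 0.755 → q = 1.4×0.295×0.755 = 0.3118 m³/s
Panel 4-5: Δb = 2.2 m, d̄ = (0.26+0.00)/2 = 0.13, v̄ = (0.71+0.00)/2 = 0.355 → q = 2.2×0.13×0.355 = 0.1015 m³/s
Q = Σ q = 3.699 m³/s

3.70 m³/s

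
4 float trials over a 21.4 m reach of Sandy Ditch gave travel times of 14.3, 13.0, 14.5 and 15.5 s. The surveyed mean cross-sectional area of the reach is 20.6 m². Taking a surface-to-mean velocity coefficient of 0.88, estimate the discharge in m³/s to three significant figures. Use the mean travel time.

t̄ = (14.3 + 13.0 + 14.5 + 15.5) / 4 = 14.325 s
v_surface = L / t̄ = 21.4 / 14.325 = 1.494 m/s
v_mean = 0.88 × 1.494 = 1.315 m/s
Q = A × v_mean = 20.6 × 1.315 = 27.08 m³/s

27.1 m³/s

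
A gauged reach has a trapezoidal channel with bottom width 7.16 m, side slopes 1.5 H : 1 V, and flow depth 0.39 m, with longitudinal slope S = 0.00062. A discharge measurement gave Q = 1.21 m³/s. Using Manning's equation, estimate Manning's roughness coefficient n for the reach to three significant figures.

A = (b + z·y)·y = (7.16 + 1.5×0.39)×0.39 = 3.021 m²
P = b + 2y√(1+z²) = 7.16 + 2×0.39×√(1+1.5²) = 8.566 m
R = A/P = 3.021/8.566 = 0.3526 m
n = (1/Q)·A·R^(2/3)·S^(1/2) = (1/1.21) × 3.021 × 0.4991 × 0.02490 = 0.03102

0.0310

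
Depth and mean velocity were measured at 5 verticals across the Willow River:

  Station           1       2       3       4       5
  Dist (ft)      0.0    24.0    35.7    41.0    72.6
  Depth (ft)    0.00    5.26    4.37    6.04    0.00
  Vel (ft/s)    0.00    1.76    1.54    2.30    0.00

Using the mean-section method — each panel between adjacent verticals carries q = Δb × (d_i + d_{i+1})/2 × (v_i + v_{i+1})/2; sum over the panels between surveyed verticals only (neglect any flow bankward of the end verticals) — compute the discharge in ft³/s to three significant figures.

Panel 1-2: Δb = 24 ft, d̄ = (0.00+5.26)/2 = 2.63, v̄ = (0.00+1.76)/2 = 0.88 → q = 24×2.63×0.88 = 55.55 ft³/s
Panel 2-3: Δb = 11.7 ft, d̄ = (5.26+4.37)/2 = 4.815, v̄ = (1.76+1.54)/2 = 1.65 → q = 11.7×4.815×1.65 = 92.95 ft³/s
Panel 3-4: Δb = 5.3 ft, d̄ = (4.37+6.04)/2 = 5.205, v̄ = (1.54+2.30)/2 = 1.92 → q = 5.3×5.205×1.92 = 52.97 ft³/s
Panel 4-5: Δb = 31.6 ft, d̄ = (6.04+0.00)/2 = 3.02, v̄ = (2.30+0.00)/2 = 1.15 → q = 31.6×3.02×1.15 = 109.7 ft³/s
Q = Σ q = 311.2 ft³/s

311 ft³/s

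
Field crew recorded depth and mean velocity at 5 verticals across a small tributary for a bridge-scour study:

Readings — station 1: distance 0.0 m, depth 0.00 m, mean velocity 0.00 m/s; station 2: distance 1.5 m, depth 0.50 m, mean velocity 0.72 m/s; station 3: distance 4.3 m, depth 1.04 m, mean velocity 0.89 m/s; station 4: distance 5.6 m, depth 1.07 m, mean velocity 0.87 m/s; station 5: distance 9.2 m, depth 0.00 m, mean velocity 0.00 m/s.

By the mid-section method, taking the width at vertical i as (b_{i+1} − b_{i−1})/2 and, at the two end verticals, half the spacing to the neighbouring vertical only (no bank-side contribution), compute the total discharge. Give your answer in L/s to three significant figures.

4950 L/s

w_2 = (4.3 − 0.0)/2 = 2.15 m; q_2 = 0.72 × 0.50 × 2.15 = 0.7740 m³/s
w_3 = (5.6 − 1.5)/2 = 2.05 m; q_3 = 0.89 × 1.04 × 2.05 = 1.897 m³/s
w_4 = (9.2 − 4.3)/2 = 2.45 m; q_4 = 0.87 × 1.07 × 2.45 = 2.281 m³/s
Stations 1, 5 contribute zero (depth or velocity is 0).
Q = Σ qᵢ = 4.952 m³/s
= 4.952 × 1000 = 4952 L/s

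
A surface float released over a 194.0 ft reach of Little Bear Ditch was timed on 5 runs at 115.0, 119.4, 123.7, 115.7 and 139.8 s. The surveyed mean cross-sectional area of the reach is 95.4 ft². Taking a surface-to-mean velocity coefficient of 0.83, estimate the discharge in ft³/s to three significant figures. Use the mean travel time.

t̄ = (115.0 + 119.4 + 123.7 + 115.7 + 139.8) / 5 = 122.72 s
v_surface = L / t̄ = 194.0 / 122.72 = 1.581 ft/s
v_mean = 0.83 × 1.581 = 1.312 ft/s
Q = A × v_mean = 95.4 × 1.312 = 125.2 ft³/s

125 ft³/s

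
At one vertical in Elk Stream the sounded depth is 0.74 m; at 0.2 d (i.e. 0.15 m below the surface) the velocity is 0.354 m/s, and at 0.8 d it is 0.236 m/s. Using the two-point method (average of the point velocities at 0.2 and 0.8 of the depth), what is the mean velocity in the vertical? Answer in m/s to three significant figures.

v̄ = (0.354 + 0.236) / 2 = 0.2950 m/s

0.295 m/s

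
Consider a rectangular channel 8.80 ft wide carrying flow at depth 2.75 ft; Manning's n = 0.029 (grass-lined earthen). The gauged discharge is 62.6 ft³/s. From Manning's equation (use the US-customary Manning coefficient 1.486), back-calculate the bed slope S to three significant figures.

A = b·y = 8.80 × 2.75 = 24.20 ft²
P = b + 2y = 8.80 + 2×2.75 = 14.30 ft
R = A/P = 24.20/14.30 = 1.692 ft
S = (Q·n / (1.486·A·R^(2/3)))² = (62.6×0.029 / (1.486×24.20×1.420))² = 0.001264

0.00126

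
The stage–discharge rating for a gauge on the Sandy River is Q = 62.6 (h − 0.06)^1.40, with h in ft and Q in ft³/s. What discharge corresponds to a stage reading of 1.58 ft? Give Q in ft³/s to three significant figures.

Q = 62.6 × (1.58 − 0.06)^1.40 = 62.6 × 1.52^1.40 = 112.5 ft³/s

113 ft³/s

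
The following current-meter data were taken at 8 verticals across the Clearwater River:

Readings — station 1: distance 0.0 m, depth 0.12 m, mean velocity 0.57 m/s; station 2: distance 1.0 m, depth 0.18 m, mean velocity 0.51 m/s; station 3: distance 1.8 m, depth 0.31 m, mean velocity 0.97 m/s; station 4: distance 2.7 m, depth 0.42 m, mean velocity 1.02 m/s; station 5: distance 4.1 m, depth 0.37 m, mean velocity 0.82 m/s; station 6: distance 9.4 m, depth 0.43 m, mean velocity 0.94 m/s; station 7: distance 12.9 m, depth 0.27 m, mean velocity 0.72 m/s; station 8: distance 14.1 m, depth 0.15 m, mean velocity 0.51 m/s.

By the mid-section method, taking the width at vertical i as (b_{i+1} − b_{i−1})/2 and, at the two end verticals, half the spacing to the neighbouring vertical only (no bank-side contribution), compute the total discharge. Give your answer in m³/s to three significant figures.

4.16 m³/s

w_1 = (1.0 − 0.0)/2 = 0.5 m; q_1 = 0.57 × 0.12 × 0.5 = 0.03420 m³/s
w_2 = (1.8 − 0.0)/2 = 0.9 m; q_2 = 0.51 × 0.18 × 0.9 = 0.08262 m³/s
w_3 = (2.7 − 1.0)/2 = 0.85 m; q_3 = 0.97 × 0.31 × 0.85 = 0.2556 m³/s
w_4 = (4.1 − 1.8)/2 = 1.15 m; q_4 = 1.02 × 0.42 × 1.15 = 0.4927 m³/s
w_5 = (9.4 − 2.7)/2 = 3.35 m; q_5 = 0.82 × 0.37 × 3.35 = 1.016 m³/s
w_6 = (12.9 − 4.1)/2 = 4.4 m; q_6 = 0.94 × 0.43 × 4.4 = 1.778 m³/s
w_7 = (14.1 − 9.4)/2 = 2.35 m; q_7 = 0.72 × 0.27 × 2.35 = 0.4568 m³/s
w_8 = (14.1 − 12.9)/2 = 0.6 m; q_8 = 0.51 × 0.15 × 0.6 = 0.04590 m³/s
Q = Σ qᵢ = 4.163 m³/s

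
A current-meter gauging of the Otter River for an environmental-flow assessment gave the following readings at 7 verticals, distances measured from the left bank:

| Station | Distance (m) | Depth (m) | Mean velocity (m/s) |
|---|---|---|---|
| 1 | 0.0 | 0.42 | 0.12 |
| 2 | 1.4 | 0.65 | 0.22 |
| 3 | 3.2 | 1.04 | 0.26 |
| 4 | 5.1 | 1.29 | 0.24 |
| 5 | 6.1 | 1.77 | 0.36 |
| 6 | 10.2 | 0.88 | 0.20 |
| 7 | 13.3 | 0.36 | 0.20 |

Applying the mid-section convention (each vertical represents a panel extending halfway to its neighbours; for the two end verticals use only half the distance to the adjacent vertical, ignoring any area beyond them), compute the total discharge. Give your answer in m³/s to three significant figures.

w_1 = (1.4 − 0.0)/2 = 0.7 m; q_1 = 0.12 × 0.42 × 0.7 = 0.03528 m³/s
w_2 = (3.2 − 0.0)/2 = 1.6 m; q_2 = 0.22 × 0.65 × 1.6 = 0.2288 m³/s
w_3 = (5.1 − 1.4)/2 = 1.85 m; q_3 = 0.26 × 1.04 × 1.85 = 0.5002 m³/s
w_4 = (6.1 − 3.2)/2 = 1.45 m; q_4 = 0.24 × 1.29 × 1.45 = 0.4489 m³/s
w_5 = (10.2 − 5.1)/2 = 2.55 m; q_5 = 0.36 × 1.77 × 2.55 = 1.625 m³/s
w_6 = (13.3 − 6.1)/2 = 3.6 m; q_6 = 0.20 × 0.88 × 3.6 = 0.6336 m³/s
w_7 = (13.3 − 10.2)/2 = 1.55 m; q_7 = 0.20 × 0.36 × 1.55 = 0.1116 m³/s
Q = Σ qᵢ = 3.583 m³/s

3.58 m³/s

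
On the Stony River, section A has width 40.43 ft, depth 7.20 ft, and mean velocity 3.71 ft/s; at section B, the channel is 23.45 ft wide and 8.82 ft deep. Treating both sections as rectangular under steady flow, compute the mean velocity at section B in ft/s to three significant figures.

5.22 ft/s

Q = A₁V₁ = (40.43×7.20) × 3.71 = 1080 ft³/s
A₂ = 23.45 × 8.82 = 206.8 ft²
V₂ = Q/A₂ = 1080/206.8 = 5.222 ft/s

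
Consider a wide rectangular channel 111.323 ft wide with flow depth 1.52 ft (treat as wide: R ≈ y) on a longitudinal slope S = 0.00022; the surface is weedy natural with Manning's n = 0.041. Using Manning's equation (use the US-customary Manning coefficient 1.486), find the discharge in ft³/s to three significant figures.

A = b·y = 111.323 × 1.52 = 169.2 ft²
Wide channel: R ≈ y = 1.52 ft
Q = (1.486/n)·A·R^(2/3)·S^(1/2) = (1.486/0.041) × 169.2 × 1.520^(2/3) × 0.00022^(1/2) = 120.3 ft³/s

120 ft³/s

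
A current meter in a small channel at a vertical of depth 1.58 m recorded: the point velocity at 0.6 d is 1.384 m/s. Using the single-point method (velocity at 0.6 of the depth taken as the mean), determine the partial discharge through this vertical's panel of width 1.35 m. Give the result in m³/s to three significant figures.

2.95 m³/s

v̄ = v₀.₆ = 1.384 m/s
q = v̄ × d × w = 1.384 × 1.58 × 1.35 = 2.952 m³/s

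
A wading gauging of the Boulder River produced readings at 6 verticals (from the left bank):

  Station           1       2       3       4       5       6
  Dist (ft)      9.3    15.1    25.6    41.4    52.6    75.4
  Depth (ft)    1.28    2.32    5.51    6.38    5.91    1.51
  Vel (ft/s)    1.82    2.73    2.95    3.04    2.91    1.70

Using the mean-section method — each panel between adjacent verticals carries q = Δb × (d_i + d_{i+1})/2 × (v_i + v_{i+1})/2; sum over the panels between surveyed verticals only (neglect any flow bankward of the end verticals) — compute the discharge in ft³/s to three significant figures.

Panel 1-2: Δb = 5.8 ft, d̄ = (1.28+2.32)/2 = 1.8, v̄ = (1.82+2.73)/2 = 2.275 → q = 5.8×1.8×2.275 = 23.75 ft³/s
Panel 2-3: Δb = 10.5 ft, d̄ = (2.32+5.51)/2 = 3.915, v̄ = (2.73+2.95)/2 = 2.84 → q = 10.5×3.915×2.84 = 116.7 ft³/s
Panel 3-4: Δb = 15.8 ft, d̄ = (5.51+6.38)/2 = 5.945, v̄ = (2.95+3.04)/2 = 2.995 → q = 15.8×5.945×2.995 = 281.3 ft³/s
Panel 4-5: Δb = 11.2 ft, d̄ = (6.38+5.91)/2 = 6.145, v̄ = (3.04+2.91)/2 = 2.975 → q = 11.2×6.145×2.975 = 204.8 ft³/s
Panel 5-6: Δb = 22.8 ft, d̄ = (5.91+1.51)/2 = 3.71, v̄ = (2.91+1.70)/2 = 2.305 → q = 22.8×3.71×2.305 = 195.0 ft³/s
Q = Σ q = 821.5 ft³/s

822 ft³/s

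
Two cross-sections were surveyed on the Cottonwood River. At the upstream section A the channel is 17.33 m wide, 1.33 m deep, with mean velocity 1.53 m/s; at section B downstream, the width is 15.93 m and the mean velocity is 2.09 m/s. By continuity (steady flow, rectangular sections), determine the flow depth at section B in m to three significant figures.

1.06 m

Q = A₁V₁ = (17.33×1.33) × 1.53 = 35.26 m³/s
d₂ = Q/(b₂ V₂) = 35.26/(15.93×2.09) = 1.059 m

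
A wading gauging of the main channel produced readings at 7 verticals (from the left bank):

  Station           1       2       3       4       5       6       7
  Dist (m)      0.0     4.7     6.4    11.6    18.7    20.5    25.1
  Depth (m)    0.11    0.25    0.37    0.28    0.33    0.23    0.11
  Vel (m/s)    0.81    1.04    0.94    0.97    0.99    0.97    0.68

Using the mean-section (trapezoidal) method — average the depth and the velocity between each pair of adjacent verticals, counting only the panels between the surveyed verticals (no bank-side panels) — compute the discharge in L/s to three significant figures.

Panel 1-2: Δb = 4.7 m, d̄ = (0.11+0.25)/2 = 0.18, v̄ = (0.81+1.04)/2 = 0.925 → q = 4.7×0.18×0.925 = 0.7826 m³/s
Panel 2-3: Δb = 1.7 m, d̄ = (0.25+0.37)/2 = 0.31, v̄ = (1.04+0.94)/2 = 0.99 → q = 1.7×0.31×0.99 = 0.5217 m³/s
Panel 3-4: Δb = 5.2 m, d̄ = (0.37+0.28)/2 = 0.325, v̄ = (0.94+0.97)/2 = 0.955 → q = 5.2×0.325×0.955 = 1.614 m³/s
Panel 4-5: Δb = 7.1 m, d̄ = (0.28+0.33)/2 = 0.305, v̄ = (0.97+0.99)/2 = 0.98 → q = 7.1×0.305×0.98 = 2.122 m³/s
Panel 5-6: Δb = 1.8 m, d̄ = (0.33+0.23)/2 = 0.28, v̄ = (0.99+0.97)/2 = 0.98 → q = 1.8×0.28×0.98 = 0.4939 m³/s
Panel 6-7: Δb = 4.6 m, d̄ = (0.23+0.11)/2 = 0.17, v̄ = (0.97+0.68)/2 = 0.825 → q = 4.6×0.17×0.825 = 0.6452 m³/s
Q = Σ q = 6.179 m³/s
= 6.179 × 1000 = 6179 L/s

6180 L/s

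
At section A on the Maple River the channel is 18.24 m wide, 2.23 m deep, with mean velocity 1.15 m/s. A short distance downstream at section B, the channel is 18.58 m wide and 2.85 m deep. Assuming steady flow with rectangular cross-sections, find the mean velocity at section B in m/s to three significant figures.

Q = A₁V₁ = (18.24×2.23) × 1.15 = 46.78 m³/s
A₂ = 18.58 × 2.85 = 52.95 m²
V₂ = Q/A₂ = 46.78/52.95 = 0.8834 m/s

0.883 m/s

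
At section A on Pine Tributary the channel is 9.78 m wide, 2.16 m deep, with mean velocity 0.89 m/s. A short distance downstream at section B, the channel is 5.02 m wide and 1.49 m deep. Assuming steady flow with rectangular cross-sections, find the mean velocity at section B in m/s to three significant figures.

2.51 m/s

Q = A₁V₁ = (9.78×2.16) × 0.89 = 18.80 m³/s
A₂ = 5.02 × 1.49 = 7.480 m²
V₂ = Q/A₂ = 18.80/7.480 = 2.514 m/s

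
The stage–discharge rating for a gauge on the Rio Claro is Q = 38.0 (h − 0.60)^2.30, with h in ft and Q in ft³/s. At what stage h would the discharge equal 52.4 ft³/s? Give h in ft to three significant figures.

h − h₀ = (Q/C)^(1/b) = (52.4/38.0)^(1/2.30) = 1.150 ft
h = 0.60 + 1.150 = 1.750 ft

1.75 ft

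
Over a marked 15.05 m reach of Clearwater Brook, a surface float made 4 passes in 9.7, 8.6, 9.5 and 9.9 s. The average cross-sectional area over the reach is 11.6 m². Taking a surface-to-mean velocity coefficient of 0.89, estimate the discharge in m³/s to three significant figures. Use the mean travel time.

t̄ = (9.7 + 8.6 + 9.5 + 9.9) / 4 = 9.425 s
v_surface = L / t̄ = 15.05 / 9.425 = 1.597 m/s
v_mean = 0.89 × 1.597 = 1.421 m/s
Q = A × v_mean = 11.6 × 1.421 = 16.49 m³/s

16.5 m³/s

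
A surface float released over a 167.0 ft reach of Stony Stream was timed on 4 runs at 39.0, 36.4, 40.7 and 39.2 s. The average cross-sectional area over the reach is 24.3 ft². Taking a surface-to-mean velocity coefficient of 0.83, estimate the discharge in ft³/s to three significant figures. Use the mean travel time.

86.8 ft³/s

t̄ = (39.0 + 36.4 + 40.7 + 39.2) / 4 = 38.825 s
v_surface = L / t̄ = 167.0 / 38.825 = 4.301 ft/s
v_mean = 0.83 × 4.301 = 3.570 ft/s
Q = A × v_mean = 24.3 × 3.570 = 86.75 ft³/s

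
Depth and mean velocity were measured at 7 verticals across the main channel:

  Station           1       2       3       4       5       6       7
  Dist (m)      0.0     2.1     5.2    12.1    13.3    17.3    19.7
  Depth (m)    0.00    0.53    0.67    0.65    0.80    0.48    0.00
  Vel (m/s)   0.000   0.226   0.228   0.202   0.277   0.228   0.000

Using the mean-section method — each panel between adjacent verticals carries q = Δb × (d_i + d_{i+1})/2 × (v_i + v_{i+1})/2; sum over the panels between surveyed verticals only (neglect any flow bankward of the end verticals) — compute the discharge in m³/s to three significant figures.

Panel 1-2: Δb = 2.1 m, d̄ = (0.00+0.53)/2 = 0.265, v̄ = (0.000+0.226)/2 = 0.113 → q = 2.1×0.265×0.113 = 0.06288 m³/s
Panel 2-3: Δb = 3.1 m, d̄ = (0.53+0.67)/2 = 0.6, v̄ = (0.226+0.228)/2 = 0.227 → q = 3.1×0.6×0.227 = 0.4222 m³/s
Panel 3-4: Δb = 6.9 m, d̄ = (0.67+0.65)/2 = 0.66, v̄ = (0.228+0.202)/2 = 0.215 → q = 6.9×0.66×0.215 = 0.9791 m³/s
Panel 4-5: Δb = 1.2 m, d̄ = (0.65+0.80)/2 = 0.725, v̄ = (0.202+0.277)/2 = 0.2395 → q = 1.2×0.725×0.2395 = 0.2084 m³/s
Panel 5-6: Δb = 4 m, d̄ = (0.80+0.48)/2 = 0.64, v̄ = (0.277+0.228)/2 = 0.2525 → q = 4×0.64×0.2525 = 0.6464 m³/s
Panel 6-7: Δb = 2.4 m, d̄ = (0.48+0.00)/2 = 0.24, v̄ = (0.228+0.000)/2 = 0.114 → q = 2.4×0.24×0.114 = 0.06566 m³/s
Q = Σ q = 2.385 m³/s

2.38 m³/s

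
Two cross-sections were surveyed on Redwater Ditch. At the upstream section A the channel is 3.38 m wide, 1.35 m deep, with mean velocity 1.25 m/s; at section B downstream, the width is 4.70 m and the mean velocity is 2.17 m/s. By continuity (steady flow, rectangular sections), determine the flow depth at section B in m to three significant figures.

Q = A₁V₁ = (3.38×1.35) × 1.25 = 5.704 m³/s
d₂ = Q/(b₂ V₂) = 5.704/(4.70×2.17) = 0.5592 m

0.559 m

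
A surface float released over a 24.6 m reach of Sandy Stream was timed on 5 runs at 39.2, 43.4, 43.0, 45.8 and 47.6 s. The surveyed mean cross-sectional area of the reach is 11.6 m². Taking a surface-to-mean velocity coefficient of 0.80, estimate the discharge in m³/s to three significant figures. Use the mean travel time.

t̄ = (39.2 + 43.4 + 43.0 + 45.8 + 47.6) / 5 = 43.8 s
v_surface = L / t̄ = 24.6 / 43.8 = 0.5616 m/s
v_mean = 0.80 × 0.5616 = 0.4493 m/s
Q = A × v_mean = 11.6 × 0.4493 = 5.212 m³/s

5.21 m³/s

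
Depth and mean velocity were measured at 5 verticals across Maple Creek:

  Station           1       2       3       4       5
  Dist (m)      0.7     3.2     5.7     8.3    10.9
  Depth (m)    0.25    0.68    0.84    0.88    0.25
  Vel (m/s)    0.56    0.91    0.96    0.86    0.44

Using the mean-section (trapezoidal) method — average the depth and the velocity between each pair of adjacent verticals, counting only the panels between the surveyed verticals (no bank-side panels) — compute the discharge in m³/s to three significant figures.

Panel 1-2: Δb = 2.5 m, d̄ = (0.25+0.68)/2 = 0.465, v̄ = (0.56+0.91)/2 = 0.735 → q = 2.5×0.465×0.735 = 0.8544 m³/s
Panel 2-3: Δb = 2.5 m, d̄ = (0.68+0.84)/2 = 0.76, v̄ = (0.91+0.96)/2 = 0.935 → q = 2.5×0.76×0.935 = 1.777 m³/s
Panel 3-4: Δb = 2.6 m, d̄ = (0.84+0.88)/2 = 0.86, v̄ = (0.96+0.86)/2 = 0.91 → q = 2.6×0.86×0.91 = 2.035 m³/s
Panel 4-5: Δb = 2.6 m, d̄ = (0.88+0.25)/2 = 0.565, v̄ = (0.86+0.44)/2 = 0.65 → q = 2.6×0.565×0.65 = 0.9549 m³/s
Q = Σ q = 5.621 m³/s

5.62 m³/s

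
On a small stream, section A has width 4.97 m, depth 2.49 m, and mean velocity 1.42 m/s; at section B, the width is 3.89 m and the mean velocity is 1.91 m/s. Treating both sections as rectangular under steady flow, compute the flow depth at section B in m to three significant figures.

2.37 m

Q = A₁V₁ = (4.97×2.49) × 1.42 = 17.57 m³/s
d₂ = Q/(b₂ V₂) = 17.57/(3.89×1.91) = 2.365 m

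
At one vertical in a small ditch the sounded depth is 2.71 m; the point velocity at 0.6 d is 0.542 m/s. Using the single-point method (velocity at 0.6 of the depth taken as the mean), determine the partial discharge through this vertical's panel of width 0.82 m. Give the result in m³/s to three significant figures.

1.20 m³/s

v̄ = v₀.₆ = 0.542 m/s
q = v̄ × d × w = 0.5420 × 2.71 × 0.82 = 1.204 m³/s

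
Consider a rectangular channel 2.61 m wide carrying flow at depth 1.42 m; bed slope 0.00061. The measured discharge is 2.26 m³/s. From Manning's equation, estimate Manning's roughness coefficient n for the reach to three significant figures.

A = b·y = 2.61 × 1.42 = 3.706 m²
P = b + 2y = 2.61 + 2×1.42 = 5.450 m
R = A/P = 3.706/5.450 = 0.6800 m
n = (1/Q)·A·R^(2/3)·S^(1/2) = (1/2.26) × 3.706 × 0.7733 × 0.02470 = 0.03132

0.0313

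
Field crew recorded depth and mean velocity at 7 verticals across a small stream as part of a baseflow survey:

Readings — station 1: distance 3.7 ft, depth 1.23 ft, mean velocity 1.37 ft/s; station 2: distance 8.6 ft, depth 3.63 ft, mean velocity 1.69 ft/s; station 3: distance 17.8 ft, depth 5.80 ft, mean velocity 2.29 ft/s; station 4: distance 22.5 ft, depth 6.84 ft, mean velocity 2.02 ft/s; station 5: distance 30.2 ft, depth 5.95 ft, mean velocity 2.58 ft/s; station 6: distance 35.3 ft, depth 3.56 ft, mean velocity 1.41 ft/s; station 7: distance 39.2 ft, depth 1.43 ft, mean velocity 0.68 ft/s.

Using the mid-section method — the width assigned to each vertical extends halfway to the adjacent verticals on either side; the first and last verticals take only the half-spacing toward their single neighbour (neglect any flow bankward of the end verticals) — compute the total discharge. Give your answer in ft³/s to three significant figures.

348 ft³/s

w_1 = (8.6 − 3.7)/2 = 2.45 ft; q_1 = 1.37 × 1.23 × 2.45 = 4.128 ft³/s
w_2 = (17.8 − 3.7)/2 = 7.05 ft; q_2 = 1.69 × 3.63 × 7.05 = 43.25 ft³/s
w_3 = (22.5 − 8.6)/2 = 6.95 ft; q_3 = 2.29 × 5.80 × 6.95 = 92.31 ft³/s
w_4 = (30.2 − 17.8)/2 = 6.2 ft; q_4 = 2.02 × 6.84 × 6.2 = 85.66 ft³/s
w_5 = (35.3 − 22.5)/2 = 6.4 ft; q_5 = 2.58 × 5.95 × 6.4 = 98.25 ft³/s
w_6 = (39.2 − 30.2)/2 = 4.5 ft; q_6 = 1.41 × 3.56 × 4.5 = 22.59 ft³/s
w_7 = (39.2 − 35.3)/2 = 1.95 ft; q_7 = 0.68 × 1.43 × 1.95 = 1.896 ft³/s
Q = Σ qᵢ = 348.1 ft³/s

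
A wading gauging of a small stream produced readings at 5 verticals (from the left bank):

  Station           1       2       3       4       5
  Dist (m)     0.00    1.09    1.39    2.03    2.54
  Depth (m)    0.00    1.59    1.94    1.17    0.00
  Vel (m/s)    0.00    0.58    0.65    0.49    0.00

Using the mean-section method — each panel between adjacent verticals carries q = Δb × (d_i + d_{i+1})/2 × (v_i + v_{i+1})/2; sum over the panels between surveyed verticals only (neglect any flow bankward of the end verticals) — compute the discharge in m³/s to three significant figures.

1.22 m³/s

Panel 1-2: Δb = 1.09 m, d̄ = (0.00+1.59)/2 = 0.795, v̄ = (0.00+0.58)/2 = 0.29 → q = 1.09×0.795×0.29 = 0.2513 m³/s
Panel 2-3: Δb = 0.3 m, d̄ = (1.59+1.94)/2 = 1.765, v̄ = (0.58+0.65)/2 = 0.615 → q = 0.3×1.765×0.615 = 0.3256 m³/s
Panel 3-4: Δb = 0.64 m, d̄ = (1.94+1.17)/2 = 1.555, v̄ = (0.65+0.49)/2 = 0.57 → q = 0.64×1.555×0.57 = 0.5673 m³/s
Panel 4-5: Δb = 0.51 m, d̄ = (1.17+0.00)/2 = 0.585, v̄ = (0.49+0.00)/2 = 0.245 → q = 0.51×0.585×0.245 = 0.07310 m³/s
Q = Σ q = 1.217 m³/s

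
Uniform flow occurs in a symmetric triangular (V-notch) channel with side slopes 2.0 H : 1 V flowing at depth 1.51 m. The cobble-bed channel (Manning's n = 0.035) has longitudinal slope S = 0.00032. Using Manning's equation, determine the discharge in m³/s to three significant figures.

A = z·y² = 2.0×1.51² = 4.560 m²
P = 2y√(1+z²) = 2×1.51×√(1+2.0²) = 6.753 m
R = A/P = 4.560/6.753 = 0.6753 m
Q = (1/n)·A·R^(2/3)·S^(1/2) = (1/0.035) × 4.560 × 0.6753^(2/3) × 0.00032^(1/2) = 1.794 m³/s

1.79 m³/s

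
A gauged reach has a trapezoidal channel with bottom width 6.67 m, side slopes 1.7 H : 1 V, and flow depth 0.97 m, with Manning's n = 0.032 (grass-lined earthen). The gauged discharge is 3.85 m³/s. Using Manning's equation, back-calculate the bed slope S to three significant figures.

A = (b + z·y)·y = (6.67 + 1.7×0.97)×0.97 = 8.069 m²
P = b + 2y√(1+z²) = 6.67 + 2×0.97×√(1+1.7²) = 10.50 m
R = A/P = 8.069/10.50 = 0.7688 m
S = (Q·n / (1·A·R^(2/3)))² = (3.85×0.032 / (1×8.069×0.8392))² = 0.0003310

0.000331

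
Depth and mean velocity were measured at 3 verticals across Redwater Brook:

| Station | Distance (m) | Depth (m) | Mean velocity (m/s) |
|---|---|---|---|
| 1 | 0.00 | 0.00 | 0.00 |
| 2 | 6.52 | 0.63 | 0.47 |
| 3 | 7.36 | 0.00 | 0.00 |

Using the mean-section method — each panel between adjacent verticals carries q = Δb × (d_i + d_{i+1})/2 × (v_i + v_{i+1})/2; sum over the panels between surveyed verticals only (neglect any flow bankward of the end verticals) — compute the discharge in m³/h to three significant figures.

Panel 1-2: Δb = 6.52 m, d̄ = (0.00+0.63)/2 = 0.315, v̄ = (0.00+0.47)/2 = 0.235 → q = 6.52×0.315×0.235 = 0.4826 m³/s
Panel 2-3: Δb = 0.84 m, d̄ = (0.63+0.00)/2 = 0.315, v̄ = (0.47+0.00)/2 = 0.235 → q = 0.84×0.315×0.235 = 0.06218 m³/s
Q = Σ q = 0.5448 m³/s
= 0.5448 × 3600 = 1961 m³/h

1960 m³/h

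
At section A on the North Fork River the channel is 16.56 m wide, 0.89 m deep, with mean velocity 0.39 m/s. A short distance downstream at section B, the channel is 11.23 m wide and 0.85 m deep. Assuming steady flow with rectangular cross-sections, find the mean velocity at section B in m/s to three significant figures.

0.602 m/s

Q = A₁V₁ = (16.56×0.89) × 0.39 = 5.748 m³/s
A₂ = 11.23 × 0.85 = 9.546 m²
V₂ = Q/A₂ = 5.748/9.546 = 0.6022 m/s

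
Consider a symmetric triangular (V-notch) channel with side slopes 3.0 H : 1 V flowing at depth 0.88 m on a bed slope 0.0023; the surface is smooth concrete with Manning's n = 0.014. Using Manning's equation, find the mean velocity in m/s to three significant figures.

1.91 m/s

A = z·y² = 3.0×0.88² = 2.323 m²
P = 2y√(1+z²) = 2×0.88×√(1+3.0²) = 5.566 m
R = A/P = 2.323/5.566 = 0.4174 m
Q = (1/n)·A·R^(2/3)·S^(1/2) = (1/0.014) × 2.323 × 0.4174^(2/3) × 0.0023^(1/2) = 4.445 m³/s
V = Q/A = 4.445/2.323 = 1.913 m/s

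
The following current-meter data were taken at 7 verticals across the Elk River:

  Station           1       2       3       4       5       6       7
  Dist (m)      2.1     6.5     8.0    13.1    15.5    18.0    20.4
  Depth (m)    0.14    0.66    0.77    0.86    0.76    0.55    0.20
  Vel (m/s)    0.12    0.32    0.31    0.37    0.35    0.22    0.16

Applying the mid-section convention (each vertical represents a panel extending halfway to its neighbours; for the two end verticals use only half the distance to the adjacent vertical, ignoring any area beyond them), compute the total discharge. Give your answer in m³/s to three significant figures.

3.63 m³/s

w_1 = (6.5 − 2.1)/2 = 2.2 m; q_1 = 0.12 × 0.14 × 2.2 = 0.03696 m³/s
w_2 = (8.0 − 2.1)/2 = 2.95 m; q_2 = 0.32 × 0.66 × 2.95 = 0.6230 m³/s
w_3 = (13.1 − 6.5)/2 = 3.3 m; q_3 = 0.31 × 0.77 × 3.3 = 0.7877 m³/s
w_4 = (15.5 − 8.0)/2 = 3.75 m; q_4 = 0.37 × 0.86 × 3.75 = 1.193 m³/s
w_5 = (18.0 − 13.1)/2 = 2.45 m; q_5 = 0.35 × 0.76 × 2.45 = 0.6517 m³/s
w_6 = (20.4 − 15.5)/2 = 2.45 m; q_6 = 0.22 × 0.55 × 2.45 = 0.2965 m³/s
w_7 = (20.4 − 18.0)/2 = 1.2 m; q_7 = 0.16 × 0.20 × 1.2 = 0.03840 m³/s
Q = Σ qᵢ = 3.628 m³/s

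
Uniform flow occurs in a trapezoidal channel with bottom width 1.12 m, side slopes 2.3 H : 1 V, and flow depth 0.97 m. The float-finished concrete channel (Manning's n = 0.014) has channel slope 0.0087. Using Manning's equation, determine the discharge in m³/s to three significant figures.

A = (b + z·y)·y = (1.12 + 2.3×0.97)×0.97 = 3.250 m²
P = b + 2y√(1+z²) = 1.12 + 2×0.97×√(1+2.3²) = 5.985 m
R = A/P = 3.250/5.985 = 0.5431 m
Q = (1/n)·A·R^(2/3)·S^(1/2) = (1/0.014) × 3.250 × 0.5431^(2/3) × 0.0087^(1/2) = 14.41 m³/s

14.4 m³/s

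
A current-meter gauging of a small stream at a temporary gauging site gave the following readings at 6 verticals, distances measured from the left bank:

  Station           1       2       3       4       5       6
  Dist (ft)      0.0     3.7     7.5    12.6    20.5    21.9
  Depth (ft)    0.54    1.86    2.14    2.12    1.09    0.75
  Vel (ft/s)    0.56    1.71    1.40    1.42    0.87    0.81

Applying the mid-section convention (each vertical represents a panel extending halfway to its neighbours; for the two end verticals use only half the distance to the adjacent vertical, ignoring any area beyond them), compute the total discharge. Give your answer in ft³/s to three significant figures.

50.2 ft³/s

w_1 = (3.7 − 0.0)/2 = 1.85 ft; q_1 = 0.56 × 0.54 × 1.85 = 0.5594 ft³/s
w_2 = (7.5 − 0.0)/2 = 3.75 ft; q_2 = 1.71 × 1.86 × 3.75 = 11.93 ft³/s
w_3 = (12.6 − 3.7)/2 = 4.45 ft; q_3 = 1.40 × 2.14 × 4.45 = 13.33 ft³/s
w_4 = (20.5 − 7.5)/2 = 6.5 ft; q_4 = 1.42 × 2.12 × 6.5 = 19.57 ft³/s
w_5 = (21.9 − 12.6)/2 = 4.65 ft; q_5 = 0.87 × 1.09 × 4.65 = 4.410 ft³/s
w_6 = (21.9 − 20.5)/2 = 0.7 ft; q_6 = 0.81 × 0.75 × 0.7 = 0.4253 ft³/s
Q = Σ qᵢ = 50.22 ft³/s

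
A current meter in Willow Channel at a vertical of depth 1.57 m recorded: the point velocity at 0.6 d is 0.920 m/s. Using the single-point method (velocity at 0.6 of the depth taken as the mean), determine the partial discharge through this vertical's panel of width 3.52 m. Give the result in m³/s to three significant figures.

v̄ = v₀.₆ = 0.920 m/s
q = v̄ × d × w = 0.9200 × 1.57 × 3.52 = 5.084 m³/s

5.08 m³/s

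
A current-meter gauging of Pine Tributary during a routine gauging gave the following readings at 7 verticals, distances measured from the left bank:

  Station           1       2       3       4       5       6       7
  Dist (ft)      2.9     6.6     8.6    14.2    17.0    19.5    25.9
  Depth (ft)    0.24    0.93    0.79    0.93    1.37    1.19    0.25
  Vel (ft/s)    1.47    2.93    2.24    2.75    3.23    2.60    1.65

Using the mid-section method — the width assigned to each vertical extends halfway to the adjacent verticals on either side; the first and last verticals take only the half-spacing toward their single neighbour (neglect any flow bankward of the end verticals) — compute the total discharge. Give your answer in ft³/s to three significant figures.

52.7 ft³/s

w_1 = (6.6 − 2.9)/2 = 1.85 ft; q_1 = 1.47 × 0.24 × 1.85 = 0.6527 ft³/s
w_2 = (8.6 − 2.9)/2 = 2.85 ft; q_2 = 2.93 × 0.93 × 2.85 = 7.766 ft³/s
w_3 = (14.2 − 6.6)/2 = 3.8 ft; q_3 = 2.24 × 0.79 × 3.8 = 6.724 ft³/s
w_4 = (17.0 − 8.6)/2 = 4.2 ft; q_4 = 2.75 × 0.93 × 4.2 = 10.74 ft³/s
w_5 = (19.5 − 14.2)/2 = 2.65 ft; q_5 = 3.23 × 1.37 × 2.65 = 11.73 ft³/s
w_6 = (25.9 − 17.0)/2 = 4.45 ft; q_6 = 2.60 × 1.19 × 4.45 = 13.77 ft³/s
w_7 = (25.9 − 19.5)/2 = 3.2 ft; q_7 = 1.65 × 0.25 × 3.2 = 1.320 ft³/s
Q = Σ qᵢ = 52.70 ft³/s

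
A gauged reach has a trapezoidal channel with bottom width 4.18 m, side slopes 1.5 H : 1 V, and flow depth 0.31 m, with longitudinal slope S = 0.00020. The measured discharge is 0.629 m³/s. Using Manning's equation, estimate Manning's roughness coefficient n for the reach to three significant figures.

A = (b + z·y)·y = (4.18 + 1.5×0.31)×0.31 = 1.440 m²
P = b + 2y√(1+z²) = 4.18 + 2×0.31×√(1+1.5²) = 5.298 m
R = A/P = 1.440/5.298 = 0.2718 m
n = (1/Q)·A·R^(2/3)·S^(1/2) = (1/0.629) × 1.440 × 0.4196 × 0.01414 = 0.01358

0.0136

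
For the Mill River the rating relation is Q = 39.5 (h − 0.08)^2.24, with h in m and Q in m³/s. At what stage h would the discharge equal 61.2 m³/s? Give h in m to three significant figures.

h − h₀ = (Q/C)^(1/b) = (61.2/39.5)^(1/2.24) = 1.216 m
h = 0.08 + 1.216 = 1.296 m

1.30 m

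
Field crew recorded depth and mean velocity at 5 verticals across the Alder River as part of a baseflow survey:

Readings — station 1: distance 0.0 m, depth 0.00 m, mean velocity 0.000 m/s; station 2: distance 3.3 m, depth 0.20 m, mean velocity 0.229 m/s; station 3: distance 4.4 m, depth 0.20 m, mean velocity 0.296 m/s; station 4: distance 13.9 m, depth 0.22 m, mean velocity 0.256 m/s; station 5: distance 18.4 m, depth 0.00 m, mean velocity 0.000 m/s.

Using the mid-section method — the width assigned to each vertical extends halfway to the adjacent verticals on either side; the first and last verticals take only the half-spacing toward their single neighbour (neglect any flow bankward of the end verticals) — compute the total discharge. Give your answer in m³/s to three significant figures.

w_2 = (4.4 − 0.0)/2 = 2.2 m; q_2 = 0.229 × 0.20 × 2.2 = 0.1008 m³/s
w_3 = (13.9 − 3.3)/2 = 5.3 m; q_3 = 0.296 × 0.20 × 5.3 = 0.3138 m³/s
w_4 = (18.4 − 4.4)/2 = 7 m; q_4 = 0.256 × 0.22 × 7 = 0.3942 m³/s
Stations 1, 5 contribute zero (depth or velocity is 0).
Q = Σ qᵢ = 0.8088 m³/s

0.809 m³/s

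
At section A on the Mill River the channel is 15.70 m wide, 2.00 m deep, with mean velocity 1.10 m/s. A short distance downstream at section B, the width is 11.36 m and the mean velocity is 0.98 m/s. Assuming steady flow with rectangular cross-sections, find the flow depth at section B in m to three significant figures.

Q = A₁V₁ = (15.70×2.00) × 1.10 = 34.54 m³/s
d₂ = Q/(b₂ V₂) = 34.54/(11.36×0.98) = 3.103 m

3.10 m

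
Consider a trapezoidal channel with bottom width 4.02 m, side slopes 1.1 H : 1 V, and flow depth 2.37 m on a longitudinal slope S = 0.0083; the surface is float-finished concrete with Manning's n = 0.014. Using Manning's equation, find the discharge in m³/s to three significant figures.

A = (b + z·y)·y = (4.02 + 1.1×2.37)×2.37 = 15.71 m²
P = b + 2y√(1+z²) = 4.02 + 2×2.37×√(1+1.1²) = 11.07 m
R = A/P = 15.71/11.07 = 1.419 m
Q = (1/n)·A·R^(2/3)·S^(1/2) = (1/0.014) × 15.71 × 1.419^(2/3) × 0.0083^(1/2) = 129.1 m³/s

129 m³/s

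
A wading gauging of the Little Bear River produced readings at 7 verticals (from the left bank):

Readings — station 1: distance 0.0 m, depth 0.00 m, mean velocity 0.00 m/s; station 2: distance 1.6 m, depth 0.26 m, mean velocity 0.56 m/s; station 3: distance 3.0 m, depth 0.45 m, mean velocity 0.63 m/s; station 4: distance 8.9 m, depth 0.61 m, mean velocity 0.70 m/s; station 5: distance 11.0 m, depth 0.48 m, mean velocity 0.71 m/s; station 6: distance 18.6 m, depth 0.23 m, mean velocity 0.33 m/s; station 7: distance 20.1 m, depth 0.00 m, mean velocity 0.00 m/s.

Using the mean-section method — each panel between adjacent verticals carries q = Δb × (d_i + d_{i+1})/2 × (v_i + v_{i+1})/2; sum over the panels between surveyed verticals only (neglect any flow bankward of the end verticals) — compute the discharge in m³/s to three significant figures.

Panel 1-2: Δb = 1.6 m, d̄ = (0.00+0.26)/2 = 0.13, v̄ = (0.00+0.56)/2 = 0.28 → q = 1.6×0.13×0.28 = 0.05824 m³/s
Panel 2-3: Δb = 1.4 m, d̄ = (0.26+0.45)/2 = 0.355, v̄ = (0.56+0.63)/2 = 0.595 → q = 1.4×0.355×0.595 = 0.2957 m³/s
Panel 3-4: Δb = 5.9 m, d̄ = (0.45+0.61)/2 = 0.53, v̄ = (0.63+0.70)/2 = 0.665 → q = 5.9×0.53×0.665 = 2.079 m³/s
Panel 4-5: Δb = 2.1 m, d̄ = (0.61+0.48)/2 = 0.545, v̄ = (0.70+0.71)/2 = 0.705 → q = 2.1×0.545×0.705 = 0.8069 m³/s
Panel 5-6: Δb = 7.6 m, d̄ = (0.48+0.23)/2 = 0.355, v̄ = (0.71+0.33)/2 = 0.52 → q = 7.6×0.355×0.52 = 1.403 m³/s
Panel 6-7: Δb = 1.5 m, d̄ = (0.23+0.00)/2 = 0.115, v̄ = (0.33+0.00)/2 = 0.165 → q = 1.5×0.115×0.165 = 0.02846 m³/s
Q = Σ q = 4.672 m³/s

4.67 m³/s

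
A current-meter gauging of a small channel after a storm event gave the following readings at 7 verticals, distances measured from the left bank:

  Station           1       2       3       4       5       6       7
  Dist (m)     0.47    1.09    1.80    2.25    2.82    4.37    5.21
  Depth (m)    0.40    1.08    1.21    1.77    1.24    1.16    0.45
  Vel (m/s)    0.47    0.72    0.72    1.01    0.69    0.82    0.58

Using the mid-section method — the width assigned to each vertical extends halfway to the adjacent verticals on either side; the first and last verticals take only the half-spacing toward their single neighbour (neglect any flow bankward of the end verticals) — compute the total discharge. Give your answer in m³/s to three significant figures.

w_1 = (1.09 − 0.47)/2 = 0.31 m; q_1 = 0.47 × 0.40 × 0.31 = 0.05828 m³/s
w_2 = (1.80 − 0.47)/2 = 0.665 m; q_2 = 0.72 × 1.08 × 0.665 = 0.5171 m³/s
w_3 = (2.25 − 1.09)/2 = 0.58 m; q_3 = 0.72 × 1.21 × 0.58 = 0.5053 m³/s
w_4 = (2.82 − 1.80)/2 = 0.51 m; q_4 = 1.01 × 1.77 × 0.51 = 0.9117 m³/s
w_5 = (4.37 − 2.25)/2 = 1.06 m; q_5 = 0.69 × 1.24 × 1.06 = 0.9069 m³/s
w_6 = (5.21 − 2.82)/2 = 1.195 m; q_6 = 0.82 × 1.16 × 1.195 = 1.137 m³/s
w_7 = (5.21 − 4.37)/2 = 0.42 m; q_7 = 0.58 × 0.45 × 0.42 = 0.1096 m³/s
Q = Σ qᵢ = 4.146 m³/s

4.15 m³/s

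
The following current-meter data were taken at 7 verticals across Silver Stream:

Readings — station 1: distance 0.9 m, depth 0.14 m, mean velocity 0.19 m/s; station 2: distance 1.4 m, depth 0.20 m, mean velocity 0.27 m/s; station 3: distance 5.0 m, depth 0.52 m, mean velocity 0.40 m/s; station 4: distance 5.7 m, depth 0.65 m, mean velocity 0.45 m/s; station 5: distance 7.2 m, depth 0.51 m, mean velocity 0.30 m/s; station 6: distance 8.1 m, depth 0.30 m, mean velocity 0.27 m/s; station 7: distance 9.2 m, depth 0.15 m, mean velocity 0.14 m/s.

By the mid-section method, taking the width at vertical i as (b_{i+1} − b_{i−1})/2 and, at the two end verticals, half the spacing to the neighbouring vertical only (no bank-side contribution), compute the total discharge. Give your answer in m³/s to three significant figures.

1.16 m³/s

w_1 = (1.4 − 0.9)/2 = 0.25 m; q_1 = 0.19 × 0.14 × 0.25 = 0.006650 m³/s
w_2 = (5.0 − 0.9)/2 = 2.05 m; q_2 = 0.27 × 0.20 × 2.05 = 0.1107 m³/s
w_3 = (5.7 − 1.4)/2 = 2.15 m; q_3 = 0.40 × 0.52 × 2.15 = 0.4472 m³/s
w_4 = (7.2 − 5.0)/2 = 1.1 m; q_4 = 0.45 × 0.65 × 1.1 = 0.3218 m³/s
w_5 = (8.1 − 5.7)/2 = 1.2 m; q_5 = 0.30 × 0.51 × 1.2 = 0.1836 m³/s
w_6 = (9.2 − 7.2)/2 = 1 m; q_6 = 0.27 × 0.30 × 1 = 0.08100 m³/s
w_7 = (9.2 − 8.1)/2 = 0.55 m; q_7 = 0.14 × 0.15 × 0.55 = 0.01155 m³/s
Q = Σ qᵢ = 1.162 m³/s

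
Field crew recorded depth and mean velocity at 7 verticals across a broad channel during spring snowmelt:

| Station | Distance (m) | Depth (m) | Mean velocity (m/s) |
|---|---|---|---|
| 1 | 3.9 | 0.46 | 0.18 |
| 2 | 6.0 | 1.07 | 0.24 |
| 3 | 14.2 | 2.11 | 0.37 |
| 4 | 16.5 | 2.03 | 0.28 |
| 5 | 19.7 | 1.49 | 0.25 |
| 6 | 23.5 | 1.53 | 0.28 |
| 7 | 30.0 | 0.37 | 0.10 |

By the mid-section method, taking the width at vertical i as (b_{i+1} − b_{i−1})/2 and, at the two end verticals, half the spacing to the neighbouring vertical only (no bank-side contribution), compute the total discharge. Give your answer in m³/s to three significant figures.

10.7 m³/s

w_1 = (6.0 − 3.9)/2 = 1.05 m; q_1 = 0.18 × 0.46 × 1.05 = 0.08694 m³/s
w_2 = (14.2 − 3.9)/2 = 5.15 m; q_2 = 0.24 × 1.07 × 5.15 = 1.323 m³/s
w_3 = (16.5 − 6.0)/2 = 5.25 m; q_3 = 0.37 × 2.11 × 5.25 = 4.099 m³/s
w_4 = (19.7 − 14.2)/2 = 2.75 m; q_4 = 0.28 × 2.03 × 2.75 = 1.563 m³/s
w_5 = (23.5 − 16.5)/2 = 3.5 m; q_5 = 0.25 × 1.49 × 3.5 = 1.304 m³/s
w_6 = (30.0 − 19.7)/2 = 5.15 m; q_6 = 0.28 × 1.53 × 5.15 = 2.206 m³/s
w_7 = (30.0 − 23.5)/2 = 3.25 m; q_7 = 0.10 × 0.37 × 3.25 = 0.1203 m³/s
Q = Σ qᵢ = 10.70 m³/s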